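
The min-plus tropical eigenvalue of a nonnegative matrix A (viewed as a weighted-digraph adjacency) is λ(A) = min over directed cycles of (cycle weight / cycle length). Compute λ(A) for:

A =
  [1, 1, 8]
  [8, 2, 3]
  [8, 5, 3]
λ(A) = 1

Enumerate directed cycles and compute their means (weight / length). Sample:
  cycle 0 → 0: weight = 1, length = 1, mean = 1/1 ≈ 1.000
  cycle 1 → 1: weight = 2, length = 1, mean = 2/1 ≈ 2.000
  cycle 2 → 2: weight = 3, length = 1, mean = 3/1 ≈ 3.000
  cycle 0 → 1 → 0: weight = 9, length = 2, mean = 9/2 ≈ 4.500
  cycle 0 → 2 → 0: weight = 16, length = 2, mean = 16/2 ≈ 8.000
  cycle 1 → 0 → 1: weight = 9, length = 2, mean = 9/2 ≈ 4.500
Minimum mean = 1.000, attained e.g. along the cycle 0 → 0 with weight 1 and length 1. So λ(A) = 1/1 = 1.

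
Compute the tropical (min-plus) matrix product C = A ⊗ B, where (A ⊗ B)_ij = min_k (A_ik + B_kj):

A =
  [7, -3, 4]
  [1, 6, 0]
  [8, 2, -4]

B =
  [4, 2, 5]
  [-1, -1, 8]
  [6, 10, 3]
A ⊗ B =
  [-4, -4, 5]
  [5, 3, 3]
  [1, 1, -1]

Apply the min-plus product entry-by-entry:
  C[0][0] = min over k of (A[0][0] + B[0][0] = 7 + 4 = 11, A[0][1] + B[1][0] = -3 + -1 = -4, A[0][2] + B[2][0] = 4 + 6 = 10) = -4 (attained at k = 1)
  C[0][1] = min over k of (A[0][0] + B[0][1] = 7 + 2 = 9, A[0][1] + B[1][1] = -3 + -1 = -4, A[0][2] + B[2][1] = 4 + 10 = 14) = -4 (attained at k = 1)
  C[0][2] = min over k of (A[0][0] + B[0][2] = 7 + 5 = 12, A[0][1] + B[1][2] = -3 + 8 = 5, A[0][2] + B[2][2] = 4 + 3 = 7) = 5 (attained at k = 1)
  C[1][0] = min over k of (A[1][0] + B[0][0] = 1 + 4 = 5, A[1][1] + B[1][0] = 6 + -1 = 5, A[1][2] + B[2][0] = 0 + 6 = 6) = 5 (attained at k = 0)
  C[1][1] = min over k of (A[1][0] + B[0][1] = 1 + 2 = 3, A[1][1] + B[1][1] = 6 + -1 = 5, A[1][2] + B[2][1] = 0 + 10 = 10) = 3 (attained at k = 0)
  C[1][2] = min over k of (A[1][0] + B[0][2] = 1 + 5 = 6, A[1][1] + B[1][2] = 6 + 8 = 14, A[1][2] + B[2][2] = 0 + 3 = 3) = 3 (attained at k = 2)
  C[2][0] = min over k of (A[2][0] + B[0][0] = 8 + 4 = 12, A[2][1] + B[1][0] = 2 + -1 = 1, A[2][2] + B[2][0] = -4 + 6 = 2) = 1 (attained at k = 1)
  C[2][1] = min over k of (A[2][0] + B[0][1] = 8 + 2 = 10, A[2][1] + B[1][1] = 2 + -1 = 1, A[2][2] + B[2][1] = -4 + 10 = 6) = 1 (attained at k = 1)
  C[2][2] = min over k of (A[2][0] + B[0][2] = 8 + 5 = 13, A[2][1] + B[1][2] = 2 + 8 = 10, A[2][2] + B[2][2] = -4 + 3 = -1) = -1 (attained at k = 2)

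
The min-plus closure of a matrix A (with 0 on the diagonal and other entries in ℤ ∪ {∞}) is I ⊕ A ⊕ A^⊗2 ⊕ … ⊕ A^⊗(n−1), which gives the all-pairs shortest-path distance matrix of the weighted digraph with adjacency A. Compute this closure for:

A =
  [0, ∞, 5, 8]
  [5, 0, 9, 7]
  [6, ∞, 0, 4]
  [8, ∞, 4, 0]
Closure =
  [0, ∞, 5, 8]
  [5, 0, 9, 7]
  [6, ∞, 0, 4]
  [8, ∞, 4, 0]

This is the Floyd-Warshall all-pairs shortest-path computation. For each intermediate vertex k = 0, 1, …, 3, update dist[i][j] ← min(dist[i][j], dist[i][k] + dist[k][j]). The final matrix gives, for each (i, j), the minimum total weight of any directed path from i to j (possibly empty when i = j).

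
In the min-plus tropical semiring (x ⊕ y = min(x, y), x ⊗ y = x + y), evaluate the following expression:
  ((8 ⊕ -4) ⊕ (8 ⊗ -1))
((8 ⊕ -4) ⊕ (8 ⊗ -1)) = -4

Expand innermost to outermost. Recall ⊕ takes the minimum of its arguments and ⊗ takes their sum. Working out the expression ((8 ⊕ -4) ⊕ (8 ⊗ -1)) gives -4.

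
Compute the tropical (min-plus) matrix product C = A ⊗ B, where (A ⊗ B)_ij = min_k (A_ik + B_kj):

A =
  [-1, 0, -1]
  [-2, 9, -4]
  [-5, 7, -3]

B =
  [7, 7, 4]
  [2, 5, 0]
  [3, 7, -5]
A ⊗ B =
  [2, 5, -6]
  [-1, 3, -9]
  [0, 2, -8]

Apply the min-plus product entry-by-entry:
  C[0][0] = min over k of (A[0][0] + B[0][0] = -1 + 7 = 6, A[0][1] + B[1][0] = 0 + 2 = 2, A[0][2] + B[2][0] = -1 + 3 = 2) = 2 (attained at k = 1)
  C[0][1] = min over k of (A[0][0] + B[0][1] = -1 + 7 = 6, A[0][1] + B[1][1] = 0 + 5 = 5, A[0][2] + B[2][1] = -1 + 7 = 6) = 5 (attained at k = 1)
  C[0][2] = min over k of (A[0][0] + B[0][2] = -1 + 4 = 3, A[0][1] + B[1][2] = 0 + 0 = 0, A[0][2] + B[2][2] = -1 + -5 = -6) = -6 (attained at k = 2)
  C[1][0] = min over k of (A[1][0] + B[0][0] = -2 + 7 = 5, A[1][1] + B[1][0] = 9 + 2 = 11, A[1][2] + B[2][0] = -4 + 3 = -1) = -1 (attained at k = 2)
  C[1][1] = min over k of (A[1][0] + B[0][1] = -2 + 7 = 5, A[1][1] + B[1][1] = 9 + 5 = 14, A[1][2] + B[2][1] = -4 + 7 = 3) = 3 (attained at k = 2)
  C[1][2] = min over k of (A[1][0] + B[0][2] = -2 + 4 = 2, A[1][1] + B[1][2] = 9 + 0 = 9, A[1][2] + B[2][2] = -4 + -5 = -9) = -9 (attained at k = 2)
  C[2][0] = min over k of (A[2][0] + B[0][0] = -5 + 7 = 2, A[2][1] + B[1][0] = 7 + 2 = 9, A[2][2] + B[2][0] = -3 + 3 = 0) = 0 (attained at k = 2)
  C[2][1] = min over k of (A[2][0] + B[0][1] = -5 + 7 = 2, A[2][1] + B[1][1] = 7 + 5 = 12, A[2][2] + B[2][1] = -3 + 7 = 4) = 2 (attained at k = 0)
  C[2][2] = min over k of (A[2][0] + B[0][2] = -5 + 4 = -1, A[2][1] + B[1][2] = 7 + 0 = 7, A[2][2] + B[2][2] = -3 + -5 = -8) = -8 (attained at k = 2)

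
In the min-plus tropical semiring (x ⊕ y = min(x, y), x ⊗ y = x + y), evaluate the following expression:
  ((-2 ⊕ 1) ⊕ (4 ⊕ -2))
((-2 ⊕ 1) ⊕ (4 ⊕ -2)) = -2

Expand innermost to outermost. Recall ⊕ takes the minimum of its arguments and ⊗ takes their sum. Working out the expression ((-2 ⊕ 1) ⊕ (4 ⊕ -2)) gives -2.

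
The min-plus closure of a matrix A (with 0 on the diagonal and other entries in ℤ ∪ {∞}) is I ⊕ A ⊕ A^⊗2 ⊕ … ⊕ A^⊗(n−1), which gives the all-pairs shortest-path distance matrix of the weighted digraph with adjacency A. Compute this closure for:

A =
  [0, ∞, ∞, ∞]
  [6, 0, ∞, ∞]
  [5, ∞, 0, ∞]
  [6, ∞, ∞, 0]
Closure =
  [0, ∞, ∞, ∞]
  [6, 0, ∞, ∞]
  [5, ∞, 0, ∞]
  [6, ∞, ∞, 0]

This is the Floyd-Warshall all-pairs shortest-path computation. For each intermediate vertex k = 0, 1, …, 3, update dist[i][j] ← min(dist[i][j], dist[i][k] + dist[k][j]). The final matrix gives, for each (i, j), the minimum total weight of any directed path from i to j (possibly empty when i = j).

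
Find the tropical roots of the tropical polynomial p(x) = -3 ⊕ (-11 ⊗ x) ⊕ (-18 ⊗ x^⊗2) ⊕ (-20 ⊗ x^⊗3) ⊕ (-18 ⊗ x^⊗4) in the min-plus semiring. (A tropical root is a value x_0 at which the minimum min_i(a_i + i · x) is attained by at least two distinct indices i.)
Roots: {-2, 2, 7, 8}

Each tropical root is a break point of the lower envelope of the lines y = a_i + i · x (there are 5 lines, with slopes 0, 1, ..., 4). Only the lines that attain the minimum somewhere contribute to roots; other lines are dominated. Here the surviving (envelope) indices are i = 4, i = 3, i = 2, i = 1, i = 0.
Intersections between consecutive envelope lines give the roots: for adjacent envelope indices i < j the intersection is x = (a_i − a_j) / (j − i). Reading off the sorted break points: {-2, 2, 7, 8}.
Verification: at each break x_0, at least two indices attain the minimum of min_i(a_i + i · x_0).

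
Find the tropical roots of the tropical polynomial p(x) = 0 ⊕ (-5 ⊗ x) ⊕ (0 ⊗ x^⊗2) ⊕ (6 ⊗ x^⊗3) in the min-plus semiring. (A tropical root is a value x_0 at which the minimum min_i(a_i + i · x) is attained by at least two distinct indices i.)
Roots: {-6, -5, 5}

Each tropical root is a break point of the lower envelope of the lines y = a_i + i · x (there are 4 lines, with slopes 0, 1, ..., 3). Only the lines that attain the minimum somewhere contribute to roots; other lines are dominated. Here the surviving (envelope) indices are i = 3, i = 2, i = 1, i = 0.
Intersections between consecutive envelope lines give the roots: for adjacent envelope indices i < j the intersection is x = (a_i − a_j) / (j − i). Reading off the sorted break points: {-6, -5, 5}.
Verification: at each break x_0, at least two indices attain the minimum of min_i(a_i + i · x_0).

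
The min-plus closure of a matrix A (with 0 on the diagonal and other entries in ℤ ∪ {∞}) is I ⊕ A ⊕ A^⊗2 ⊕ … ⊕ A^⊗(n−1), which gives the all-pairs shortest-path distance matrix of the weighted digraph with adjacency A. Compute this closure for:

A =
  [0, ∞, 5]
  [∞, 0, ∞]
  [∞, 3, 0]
Closure =
  [0, 8, 5]
  [∞, 0, ∞]
  [∞, 3, 0]

This is the Floyd-Warshall all-pairs shortest-path computation. For each intermediate vertex k = 0, 1, …, 2, update dist[i][j] ← min(dist[i][j], dist[i][k] + dist[k][j]). The final matrix gives, for each (i, j), the minimum total weight of any directed path from i to j (possibly empty when i = j).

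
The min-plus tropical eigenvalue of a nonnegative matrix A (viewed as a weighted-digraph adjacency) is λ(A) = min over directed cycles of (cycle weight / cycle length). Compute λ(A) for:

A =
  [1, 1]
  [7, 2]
λ(A) = 1

Enumerate directed cycles and compute their means (weight / length). Sample:
  cycle 0 → 0: weight = 1, length = 1, mean = 1/1 ≈ 1.000
  cycle 1 → 1: weight = 2, length = 1, mean = 2/1 ≈ 2.000
  cycle 0 → 1 → 0: weight = 8, length = 2, mean = 8/2 ≈ 4.000
  cycle 1 → 0 → 1: weight = 8, length = 2, mean = 8/2 ≈ 4.000
Minimum mean = 1.000, attained e.g. along the cycle 0 → 0 with weight 1 and length 1. So λ(A) = 1/1 = 1.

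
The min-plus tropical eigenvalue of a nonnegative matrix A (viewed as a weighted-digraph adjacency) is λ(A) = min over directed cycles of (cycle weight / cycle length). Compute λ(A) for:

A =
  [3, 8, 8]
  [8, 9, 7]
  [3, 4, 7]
λ(A) = 3

Enumerate directed cycles and compute their means (weight / length). Sample:
  cycle 0 → 0: weight = 3, length = 1, mean = 3/1 ≈ 3.000
  cycle 1 → 1: weight = 9, length = 1, mean = 9/1 ≈ 9.000
  cycle 2 → 2: weight = 7, length = 1, mean = 7/1 ≈ 7.000
  cycle 0 → 1 → 0: weight = 16, length = 2, mean = 16/2 ≈ 8.000
  cycle 0 → 2 → 0: weight = 11, length = 2, mean = 11/2 ≈ 5.500
  cycle 1 → 0 → 1: weight = 16, length = 2, mean = 16/2 ≈ 8.000
Minimum mean = 3.000, attained e.g. along the cycle 0 → 0 with weight 3 and length 1. So λ(A) = 3/1 = 3.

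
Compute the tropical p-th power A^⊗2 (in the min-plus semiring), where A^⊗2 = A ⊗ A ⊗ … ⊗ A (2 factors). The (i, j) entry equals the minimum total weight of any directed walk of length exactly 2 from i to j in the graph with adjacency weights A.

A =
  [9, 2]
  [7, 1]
A^⊗2 =
  [9, 3]
  [8, 2]

Each entry (A^⊗2)_ij equals the minimum over all length-2 walks i = v_0 → v_1 → … → v_2 = j of Σ_t A[v_t][v_{t+1}]. For example, for (i, j) = (0, 1) we minimise over 2 possible intermediate vertex sequences; the minimum is 3, attained along the walk 0 → 1 → 1.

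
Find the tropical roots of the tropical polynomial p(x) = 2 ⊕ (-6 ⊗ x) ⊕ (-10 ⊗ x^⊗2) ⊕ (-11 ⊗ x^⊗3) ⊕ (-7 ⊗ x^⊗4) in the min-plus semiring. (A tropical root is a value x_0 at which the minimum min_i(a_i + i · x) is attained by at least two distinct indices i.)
Roots: {-4, 1, 4, 8}

Each tropical root is a break point of the lower envelope of the lines y = a_i + i · x (there are 5 lines, with slopes 0, 1, ..., 4). Only the lines that attain the minimum somewhere contribute to roots; other lines are dominated. Here the surviving (envelope) indices are i = 4, i = 3, i = 2, i = 1, i = 0.
Intersections between consecutive envelope lines give the roots: for adjacent envelope indices i < j the intersection is x = (a_i − a_j) / (j − i). Reading off the sorted break points: {-4, 1, 4, 8}.
Verification: at each break x_0, at least two indices attain the minimum of min_i(a_i + i · x_0).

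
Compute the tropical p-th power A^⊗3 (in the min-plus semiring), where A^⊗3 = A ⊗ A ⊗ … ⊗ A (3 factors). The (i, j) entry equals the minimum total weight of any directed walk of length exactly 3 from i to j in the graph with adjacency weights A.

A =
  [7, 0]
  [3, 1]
A^⊗3 =
  [4, 2]
  [5, 3]

Each entry (A^⊗3)_ij equals the minimum over all length-3 walks i = v_0 → v_1 → … → v_3 = j of Σ_t A[v_t][v_{t+1}]. For example, for (i, j) = (0, 1) we minimise over 4 possible intermediate vertex sequences; the minimum is 2, attained along the walk 0 → 1 → 1 → 1.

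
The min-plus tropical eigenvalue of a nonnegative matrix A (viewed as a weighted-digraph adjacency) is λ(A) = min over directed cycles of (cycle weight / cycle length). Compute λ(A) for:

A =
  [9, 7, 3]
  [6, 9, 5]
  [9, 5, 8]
λ(A) = 14/3

Enumerate directed cycles and compute their means (weight / length). Sample:
  cycle 0 → 0: weight = 9, length = 1, mean = 9/1 ≈ 9.000
  cycle 1 → 1: weight = 9, length = 1, mean = 9/1 ≈ 9.000
  cycle 2 → 2: weight = 8, length = 1, mean = 8/1 ≈ 8.000
  cycle 0 → 1 → 0: weight = 13, length = 2, mean = 13/2 ≈ 6.500
  cycle 0 → 2 → 0: weight = 12, length = 2, mean = 12/2 ≈ 6.000
  cycle 1 → 0 → 1: weight = 13, length = 2, mean = 13/2 ≈ 6.500
Minimum mean = 4.667, attained e.g. along the cycle 0 → 2 → 1 → 0 with weight 14 and length 3. So λ(A) = 14/3 = 14/3.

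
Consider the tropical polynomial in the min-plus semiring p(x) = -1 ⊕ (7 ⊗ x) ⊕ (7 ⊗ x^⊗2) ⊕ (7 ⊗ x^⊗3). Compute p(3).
p(3) = -1

A tropical monomial a ⊗ x^⊗i evaluates to a + i · x. Evaluating each term at x = 3:
  Term 0 contributes -1 + 0 · 3 = -1
  Term 1 contributes 7 + 1 · 3 = 10
  Term 2 contributes 7 + 2 · 3 = 13
  Term 3 contributes 7 + 3 · 3 = 16
p(3) = ⊕ of these = min[-1, 10, 13, 16] = -1.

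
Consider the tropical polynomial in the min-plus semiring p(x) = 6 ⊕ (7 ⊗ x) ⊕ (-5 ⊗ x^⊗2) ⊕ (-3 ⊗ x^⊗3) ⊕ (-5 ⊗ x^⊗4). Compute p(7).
p(7) = 6

A tropical monomial a ⊗ x^⊗i evaluates to a + i · x. Evaluating each term at x = 7:
  Term 0 contributes 6 + 0 · 7 = 6
  Term 1 contributes 7 + 1 · 7 = 14
  Term 2 contributes -5 + 2 · 7 = 9
  Term 3 contributes -3 + 3 · 7 = 18
  Term 4 contributes -5 + 4 · 7 = 23
p(7) = ⊕ of these = min[6, 14, 9, 18, 23] = 6.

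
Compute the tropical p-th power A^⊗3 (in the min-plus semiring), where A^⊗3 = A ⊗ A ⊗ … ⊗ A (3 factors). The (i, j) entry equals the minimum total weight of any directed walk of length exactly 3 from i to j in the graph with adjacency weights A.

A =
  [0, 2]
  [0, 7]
A^⊗3 =
  [0, 2]
  [0, 2]

Each entry (A^⊗3)_ij equals the minimum over all length-3 walks i = v_0 → v_1 → … → v_3 = j of Σ_t A[v_t][v_{t+1}]. For example, for (i, j) = (0, 1) we minimise over 4 possible intermediate vertex sequences; the minimum is 2, attained along the walk 0 → 0 → 0 → 1.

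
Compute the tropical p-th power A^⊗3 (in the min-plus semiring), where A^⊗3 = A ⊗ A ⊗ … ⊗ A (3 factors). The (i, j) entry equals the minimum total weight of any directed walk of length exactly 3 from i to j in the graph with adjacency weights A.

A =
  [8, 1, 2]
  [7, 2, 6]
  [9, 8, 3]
A^⊗3 =
  [10, 5, 8]
  [11, 6, 10]
  [15, 12, 9]

Each entry (A^⊗3)_ij equals the minimum over all length-3 walks i = v_0 → v_1 → … → v_3 = j of Σ_t A[v_t][v_{t+1}]. For example, for (i, j) = (0, 2) we minimise over 9 possible intermediate vertex sequences; the minimum is 8, attained along the walk 0 → 2 → 2 → 2.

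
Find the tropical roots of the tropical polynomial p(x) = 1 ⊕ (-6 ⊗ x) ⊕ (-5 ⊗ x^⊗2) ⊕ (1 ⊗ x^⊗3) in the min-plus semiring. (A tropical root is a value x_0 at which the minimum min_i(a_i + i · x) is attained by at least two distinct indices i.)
Roots: {-6, -1, 7}

Each tropical root is a break point of the lower envelope of the lines y = a_i + i · x (there are 4 lines, with slopes 0, 1, ..., 3). Only the lines that attain the minimum somewhere contribute to roots; other lines are dominated. Here the surviving (envelope) indices are i = 3, i = 2, i = 1, i = 0.
Intersections between consecutive envelope lines give the roots: for adjacent envelope indices i < j the intersection is x = (a_i − a_j) / (j − i). Reading off the sorted break points: {-6, -1, 7}.
Verification: at each break x_0, at least two indices attain the minimum of min_i(a_i + i · x_0).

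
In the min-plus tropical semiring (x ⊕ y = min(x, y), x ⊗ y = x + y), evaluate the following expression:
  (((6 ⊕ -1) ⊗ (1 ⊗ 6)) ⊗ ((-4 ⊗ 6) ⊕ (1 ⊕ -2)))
(((6 ⊕ -1) ⊗ (1 ⊗ 6)) ⊗ ((-4 ⊗ 6) ⊕ (1 ⊕ -2))) = 4

Expand innermost to outermost. Recall ⊕ takes the minimum of its arguments and ⊗ takes their sum. Working out the expression (((6 ⊕ -1) ⊗ (1 ⊗ 6)) ⊗ ((-4 ⊗ 6) ⊕ (1 ⊕ -2))) gives 4.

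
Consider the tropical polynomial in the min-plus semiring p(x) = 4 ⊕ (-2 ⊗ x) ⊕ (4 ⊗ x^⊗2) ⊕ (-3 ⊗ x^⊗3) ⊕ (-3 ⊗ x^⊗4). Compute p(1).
p(1) = -1

A tropical monomial a ⊗ x^⊗i evaluates to a + i · x. Evaluating each term at x = 1:
  Term 0 contributes 4 + 0 · 1 = 4
  Term 1 contributes -2 + 1 · 1 = -1
  Term 2 contributes 4 + 2 · 1 = 6
  Term 3 contributes -3 + 3 · 1 = 0
  Term 4 contributes -3 + 4 · 1 = 1
p(1) = ⊕ of these = min[4, -1, 6, 0, 1] = -1.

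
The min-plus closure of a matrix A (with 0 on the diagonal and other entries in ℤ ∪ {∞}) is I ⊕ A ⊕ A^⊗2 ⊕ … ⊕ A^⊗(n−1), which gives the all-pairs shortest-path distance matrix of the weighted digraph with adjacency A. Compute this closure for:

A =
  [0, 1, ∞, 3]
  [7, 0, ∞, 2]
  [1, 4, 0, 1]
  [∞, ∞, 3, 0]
Closure =
  [0, 1, 6, 3]
  [6, 0, 5, 2]
  [1, 2, 0, 1]
  [4, 5, 3, 0]

This is the Floyd-Warshall all-pairs shortest-path computation. For each intermediate vertex k = 0, 1, …, 3, update dist[i][j] ← min(dist[i][j], dist[i][k] + dist[k][j]). The final matrix gives, for each (i, j), the minimum total weight of any directed path from i to j (possibly empty when i = j).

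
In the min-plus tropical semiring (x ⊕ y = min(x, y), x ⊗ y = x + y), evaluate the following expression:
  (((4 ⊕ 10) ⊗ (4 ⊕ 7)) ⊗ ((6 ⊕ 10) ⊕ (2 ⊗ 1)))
(((4 ⊕ 10) ⊗ (4 ⊕ 7)) ⊗ ((6 ⊕ 10) ⊕ (2 ⊗ 1))) = 11

Expand innermost to outermost. Recall ⊕ takes the minimum of its arguments and ⊗ takes their sum. Working out the expression (((4 ⊕ 10) ⊗ (4 ⊕ 7)) ⊗ ((6 ⊕ 10) ⊕ (2 ⊗ 1))) gives 11.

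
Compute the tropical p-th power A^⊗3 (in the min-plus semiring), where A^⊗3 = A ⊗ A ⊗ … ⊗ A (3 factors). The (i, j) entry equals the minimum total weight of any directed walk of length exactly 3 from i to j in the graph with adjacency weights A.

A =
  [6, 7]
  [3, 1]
A^⊗3 =
  [11, 9]
  [5, 3]

Each entry (A^⊗3)_ij equals the minimum over all length-3 walks i = v_0 → v_1 → … → v_3 = j of Σ_t A[v_t][v_{t+1}]. For example, for (i, j) = (0, 1) we minimise over 4 possible intermediate vertex sequences; the minimum is 9, attained along the walk 0 → 1 → 1 → 1.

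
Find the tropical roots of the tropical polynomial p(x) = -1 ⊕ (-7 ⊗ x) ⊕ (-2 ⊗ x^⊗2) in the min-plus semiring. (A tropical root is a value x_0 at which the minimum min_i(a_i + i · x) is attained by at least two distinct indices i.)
Roots: {-5, 6}

Each tropical root is a break point of the lower envelope of the lines y = a_i + i · x (there are 3 lines, with slopes 0, 1, ..., 2). Only the lines that attain the minimum somewhere contribute to roots; other lines are dominated. Here the surviving (envelope) indices are i = 2, i = 1, i = 0.
Intersections between consecutive envelope lines give the roots: for adjacent envelope indices i < j the intersection is x = (a_i − a_j) / (j − i). Reading off the sorted break points: {-5, 6}.
Verification: at each break x_0, at least two indices attain the minimum of min_i(a_i + i · x_0).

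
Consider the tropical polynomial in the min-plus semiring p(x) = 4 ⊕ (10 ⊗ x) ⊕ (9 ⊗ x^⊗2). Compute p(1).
p(1) = 4

A tropical monomial a ⊗ x^⊗i evaluates to a + i · x. Evaluating each term at x = 1:
  Term 0 contributes 4 + 0 · 1 = 4
  Term 1 contributes 10 + 1 · 1 = 11
  Term 2 contributes 9 + 2 · 1 = 11
p(1) = ⊕ of these = min[4, 11, 11] = 4.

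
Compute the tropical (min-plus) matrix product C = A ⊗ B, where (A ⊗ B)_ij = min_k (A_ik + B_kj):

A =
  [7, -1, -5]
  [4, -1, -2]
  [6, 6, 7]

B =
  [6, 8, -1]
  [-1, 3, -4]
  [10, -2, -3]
A ⊗ B =
  [-2, -7, -8]
  [-2, -4, -5]
  [5, 5, 2]

Apply the min-plus product entry-by-entry:
  C[0][0] = min over k of (A[0][0] + B[0][0] = 7 + 6 = 13, A[0][1] + B[1][0] = -1 + -1 = -2, A[0][2] + B[2][0] = -5 + 10 = 5) = -2 (attained at k = 1)
  C[0][1] = min over k of (A[0][0] + B[0][1] = 7 + 8 = 15, A[0][1] + B[1][1] = -1 + 3 = 2, A[0][2] + B[2][1] = -5 + -2 = -7) = -7 (attained at k = 2)
  C[0][2] = min over k of (A[0][0] + B[0][2] = 7 + -1 = 6, A[0][1] + B[1][2] = -1 + -4 = -5, A[0][2] + B[2][2] = -5 + -3 = -8) = -8 (attained at k = 2)
  C[1][0] = min over k of (A[1][0] + B[0][0] = 4 + 6 = 10, A[1][1] + B[1][0] = -1 + -1 = -2, A[1][2] + B[2][0] = -2 + 10 = 8) = -2 (attained at k = 1)
  C[1][1] = min over k of (A[1][0] + B[0][1] = 4 + 8 = 12, A[1][1] + B[1][1] = -1 + 3 = 2, A[1][2] + B[2][1] = -2 + -2 = -4) = -4 (attained at k = 2)
  C[1][2] = min over k of (A[1][0] + B[0][2] = 4 + -1 = 3, A[1][1] + B[1][2] = -1 + -4 = -5, A[1][2] + B[2][2] = -2 + -3 = -5) = -5 (attained at k = 1)
  C[2][0] = min over k of (A[2][0] + B[0][0] = 6 + 6 = 12, A[2][1] + B[1][0] = 6 + -1 = 5, A[2][2] + B[2][0] = 7 + 10 = 17) = 5 (attained at k = 1)
  C[2][1] = min over k of (A[2][0] + B[0][1] = 6 + 8 = 14, A[2][1] + B[1][1] = 6 + 3 = 9, A[2][2] + B[2][1] = 7 + -2 = 5) = 5 (attained at k = 2)
  C[2][2] = min over k of (A[2][0] + B[0][2] = 6 + -1 = 5, A[2][1] + B[1][2] = 6 + -4 = 2, A[2][2] + B[2][2] = 7 + -3 = 4) = 2 (attained at k = 1)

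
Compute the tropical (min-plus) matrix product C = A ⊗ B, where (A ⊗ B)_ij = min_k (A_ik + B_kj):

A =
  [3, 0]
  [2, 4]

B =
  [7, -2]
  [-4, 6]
A ⊗ B =
  [-4, 1]
  [0, 0]

Apply the min-plus product entry-by-entry:
  C[0][0] = min over k of (A[0][0] + B[0][0] = 3 + 7 = 10, A[0][1] + B[1][0] = 0 + -4 = -4) = -4 (attained at k = 1)
  C[0][1] = min over k of (A[0][0] + B[0][1] = 3 + -2 = 1, A[0][1] + B[1][1] = 0 + 6 = 6) = 1 (attained at k = 0)
  C[1][0] = min over k of (A[1][0] + B[0][0] = 2 + 7 = 9, A[1][1] + B[1][0] = 4 + -4 = 0) = 0 (attained at k = 1)
  C[1][1] = min over k of (A[1][0] + B[0][1] = 2 + -2 = 0, A[1][1] + B[1][1] = 4 + 6 = 10) = 0 (attained at k = 0)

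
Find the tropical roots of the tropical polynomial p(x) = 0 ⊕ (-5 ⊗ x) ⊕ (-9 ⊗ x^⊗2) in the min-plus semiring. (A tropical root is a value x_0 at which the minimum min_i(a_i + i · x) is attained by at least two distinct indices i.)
Roots: {4, 5}

Each tropical root is a break point of the lower envelope of the lines y = a_i + i · x (there are 3 lines, with slopes 0, 1, ..., 2). Only the lines that attain the minimum somewhere contribute to roots; other lines are dominated. Here the surviving (envelope) indices are i = 2, i = 1, i = 0.
Intersections between consecutive envelope lines give the roots: for adjacent envelope indices i < j the intersection is x = (a_i − a_j) / (j − i). Reading off the sorted break points: {4, 5}.
Verification: at each break x_0, at least two indices attain the minimum of min_i(a_i + i · x_0).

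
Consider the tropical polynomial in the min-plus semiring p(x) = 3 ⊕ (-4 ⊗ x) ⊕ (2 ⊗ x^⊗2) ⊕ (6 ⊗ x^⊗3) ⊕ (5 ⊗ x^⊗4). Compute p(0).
p(0) = -4

A tropical monomial a ⊗ x^⊗i evaluates to a + i · x. Evaluating each term at x = 0:
  Term 0 contributes 3 + 0 · 0 = 3
  Term 1 contributes -4 + 1 · 0 = -4
  Term 2 contributes 2 + 2 · 0 = 2
  Term 3 contributes 6 + 3 · 0 = 6
  Term 4 contributes 5 + 4 · 0 = 5
p(0) = ⊕ of these = min[3, -4, 2, 6, 5] = -4.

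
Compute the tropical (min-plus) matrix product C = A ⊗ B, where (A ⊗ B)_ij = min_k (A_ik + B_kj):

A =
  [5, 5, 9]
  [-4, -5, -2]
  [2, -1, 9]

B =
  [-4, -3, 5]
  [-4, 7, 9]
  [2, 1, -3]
A ⊗ B =
  [1, 2, 6]
  [-9, -7, -5]
  [-5, -1, 6]

Apply the min-plus product entry-by-entry:
  C[0][0] = min over k of (A[0][0] + B[0][0] = 5 + -4 = 1, A[0][1] + B[1][0] = 5 + -4 = 1, A[0][2] + B[2][0] = 9 + 2 = 11) = 1 (attained at k = 0)
  C[0][1] = min over k of (A[0][0] + B[0][1] = 5 + -3 = 2, A[0][1] + B[1][1] = 5 + 7 = 12, A[0][2] + B[2][1] = 9 + 1 = 10) = 2 (attained at k = 0)
  C[0][2] = min over k of (A[0][0] + B[0][2] = 5 + 5 = 10, A[0][1] + B[1][2] = 5 + 9 = 14, A[0][2] + B[2][2] = 9 + -3 = 6) = 6 (attained at k = 2)
  C[1][0] = min over k of (A[1][0] + B[0][0] = -4 + -4 = -8, A[1][1] + B[1][0] = -5 + -4 = -9, A[1][2] + B[2][0] = -2 + 2 = 0) = -9 (attained at k = 1)
  C[1][1] = min over k of (A[1][0] + B[0][1] = -4 + -3 = -7, A[1][1] + B[1][1] = -5 + 7 = 2, A[1][2] + B[2][1] = -2 + 1 = -1) = -7 (attained at k = 0)
  C[1][2] = min over k of (A[1][0] + B[0][2] = -4 + 5 = 1, A[1][1] + B[1][2] = -5 + 9 = 4, A[1][2] + B[2][2] = -2 + -3 = -5) = -5 (attained at k = 2)
  C[2][0] = min over k of (A[2][0] + B[0][0] = 2 + -4 = -2, A[2][1] + B[1][0] = -1 + -4 = -5, A[2][2] + B[2][0] = 9 + 2 = 11) = -5 (attained at k = 1)
  C[2][1] = min over k of (A[2][0] + B[0][1] = 2 + -3 = -1, A[2][1] + B[1][1] = -1 + 7 = 6, A[2][2] + B[2][1] = 9 + 1 = 10) = -1 (attained at k = 0)
  C[2][2] = min over k of (A[2][0] + B[0][2] = 2 + 5 = 7, A[2][1] + B[1][2] = -1 + 9 = 8, A[2][2] + B[2][2] = 9 + -3 = 6) = 6 (attained at k = 2)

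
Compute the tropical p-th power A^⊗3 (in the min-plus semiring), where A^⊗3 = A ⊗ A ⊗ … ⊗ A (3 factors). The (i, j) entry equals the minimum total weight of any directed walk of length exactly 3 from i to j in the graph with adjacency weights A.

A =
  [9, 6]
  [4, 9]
A^⊗3 =
  [19, 16]
  [14, 19]

Each entry (A^⊗3)_ij equals the minimum over all length-3 walks i = v_0 → v_1 → … → v_3 = j of Σ_t A[v_t][v_{t+1}]. For example, for (i, j) = (0, 1) we minimise over 4 possible intermediate vertex sequences; the minimum is 16, attained along the walk 0 → 1 → 0 → 1.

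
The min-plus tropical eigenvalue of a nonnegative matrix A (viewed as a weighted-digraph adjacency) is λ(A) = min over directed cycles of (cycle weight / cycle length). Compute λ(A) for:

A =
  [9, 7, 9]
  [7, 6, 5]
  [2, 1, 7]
λ(A) = 3

Enumerate directed cycles and compute their means (weight / length). Sample:
  cycle 0 → 0: weight = 9, length = 1, mean = 9/1 ≈ 9.000
  cycle 1 → 1: weight = 6, length = 1, mean = 6/1 ≈ 6.000
  cycle 2 → 2: weight = 7, length = 1, mean = 7/1 ≈ 7.000
  cycle 0 → 1 → 0: weight = 14, length = 2, mean = 14/2 ≈ 7.000
  cycle 0 → 2 → 0: weight = 11, length = 2, mean = 11/2 ≈ 5.500
  cycle 1 → 0 → 1: weight = 14, length = 2, mean = 14/2 ≈ 7.000
Minimum mean = 3.000, attained e.g. along the cycle 1 → 2 → 1 with weight 6 and length 2. So λ(A) = 6/2 = 3.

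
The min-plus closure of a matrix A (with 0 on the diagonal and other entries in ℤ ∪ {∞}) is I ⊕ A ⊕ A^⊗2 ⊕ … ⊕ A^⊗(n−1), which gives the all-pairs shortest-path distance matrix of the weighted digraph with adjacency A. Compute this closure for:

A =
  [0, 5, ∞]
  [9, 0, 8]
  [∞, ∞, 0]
Closure =
  [0, 5, 13]
  [9, 0, 8]
  [∞, ∞, 0]

This is the Floyd-Warshall all-pairs shortest-path computation. For each intermediate vertex k = 0, 1, …, 2, update dist[i][j] ← min(dist[i][j], dist[i][k] + dist[k][j]). The final matrix gives, for each (i, j), the minimum total weight of any directed path from i to j (possibly empty when i = j).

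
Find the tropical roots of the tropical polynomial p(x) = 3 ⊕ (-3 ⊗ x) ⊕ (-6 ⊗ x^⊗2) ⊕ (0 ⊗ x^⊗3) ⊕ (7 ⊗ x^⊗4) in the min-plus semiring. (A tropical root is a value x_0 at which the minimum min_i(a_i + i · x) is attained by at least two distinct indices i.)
Roots: {-7, -6, 3, 6}

Each tropical root is a break point of the lower envelope of the lines y = a_i + i · x (there are 5 lines, with slopes 0, 1, ..., 4). Only the lines that attain the minimum somewhere contribute to roots; other lines are dominated. Here the surviving (envelope) indices are i = 4, i = 3, i = 2, i = 1, i = 0.
Intersections between consecutive envelope lines give the roots: for adjacent envelope indices i < j the intersection is x = (a_i − a_j) / (j − i). Reading off the sorted break points: {-7, -6, 3, 6}.
Verification: at each break x_0, at least two indices attain the minimum of min_i(a_i + i · x_0).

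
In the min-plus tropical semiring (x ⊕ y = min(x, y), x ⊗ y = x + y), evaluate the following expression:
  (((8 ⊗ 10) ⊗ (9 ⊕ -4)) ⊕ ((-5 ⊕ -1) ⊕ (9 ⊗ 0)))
(((8 ⊗ 10) ⊗ (9 ⊕ -4)) ⊕ ((-5 ⊕ -1) ⊕ (9 ⊗ 0))) = -5

Expand innermost to outermost. Recall ⊕ takes the minimum of its arguments and ⊗ takes their sum. Working out the expression (((8 ⊗ 10) ⊗ (9 ⊕ -4)) ⊕ ((-5 ⊕ -1) ⊕ (9 ⊗ 0))) gives -5.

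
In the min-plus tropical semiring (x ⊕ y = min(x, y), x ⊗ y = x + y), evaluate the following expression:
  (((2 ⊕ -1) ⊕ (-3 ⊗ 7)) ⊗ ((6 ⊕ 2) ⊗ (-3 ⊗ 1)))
(((2 ⊕ -1) ⊕ (-3 ⊗ 7)) ⊗ ((6 ⊕ 2) ⊗ (-3 ⊗ 1))) = -1

Expand innermost to outermost. Recall ⊕ takes the minimum of its arguments and ⊗ takes their sum. Working out the expression (((2 ⊕ -1) ⊕ (-3 ⊗ 7)) ⊗ ((6 ⊕ 2) ⊗ (-3 ⊗ 1))) gives -1.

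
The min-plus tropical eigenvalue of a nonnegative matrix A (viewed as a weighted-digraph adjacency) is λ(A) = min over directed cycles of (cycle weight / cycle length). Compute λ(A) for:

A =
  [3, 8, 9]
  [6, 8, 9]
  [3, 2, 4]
λ(A) = 3

Enumerate directed cycles and compute their means (weight / length). Sample:
  cycle 0 → 0: weight = 3, length = 1, mean = 3/1 ≈ 3.000
  cycle 1 → 1: weight = 8, length = 1, mean = 8/1 ≈ 8.000
  cycle 2 → 2: weight = 4, length = 1, mean = 4/1 ≈ 4.000
  cycle 0 → 1 → 0: weight = 14, length = 2, mean = 14/2 ≈ 7.000
  cycle 0 → 2 → 0: weight = 12, length = 2, mean = 12/2 ≈ 6.000
  cycle 1 → 0 → 1: weight = 14, length = 2, mean = 14/2 ≈ 7.000
Minimum mean = 3.000, attained e.g. along the cycle 0 → 0 with weight 3 and length 1. So λ(A) = 3/1 = 3.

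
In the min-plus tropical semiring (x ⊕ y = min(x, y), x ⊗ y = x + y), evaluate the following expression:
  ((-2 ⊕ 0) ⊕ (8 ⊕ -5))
((-2 ⊕ 0) ⊕ (8 ⊕ -5)) = -5

Expand innermost to outermost. Recall ⊕ takes the minimum of its arguments and ⊗ takes their sum. Working out the expression ((-2 ⊕ 0) ⊕ (8 ⊕ -5)) gives -5.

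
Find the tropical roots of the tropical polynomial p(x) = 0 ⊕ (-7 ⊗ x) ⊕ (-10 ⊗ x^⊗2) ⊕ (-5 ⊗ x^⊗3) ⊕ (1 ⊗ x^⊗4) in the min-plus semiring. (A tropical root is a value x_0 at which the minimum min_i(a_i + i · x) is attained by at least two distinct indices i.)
Roots: {-6, -5, 3, 7}

Each tropical root is a break point of the lower envelope of the lines y = a_i + i · x (there are 5 lines, with slopes 0, 1, ..., 4). Only the lines that attain the minimum somewhere contribute to roots; other lines are dominated. Here the surviving (envelope) indices are i = 4, i = 3, i = 2, i = 1, i = 0.
Intersections between consecutive envelope lines give the roots: for adjacent envelope indices i < j the intersection is x = (a_i − a_j) / (j − i). Reading off the sorted break points: {-6, -5, 3, 7}.
Verification: at each break x_0, at least two indices attain the minimum of min_i(a_i + i · x_0).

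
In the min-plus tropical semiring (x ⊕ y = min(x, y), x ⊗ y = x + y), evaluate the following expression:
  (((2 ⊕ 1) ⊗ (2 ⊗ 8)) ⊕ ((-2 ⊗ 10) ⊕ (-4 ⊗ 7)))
(((2 ⊕ 1) ⊗ (2 ⊗ 8)) ⊕ ((-2 ⊗ 10) ⊕ (-4 ⊗ 7))) = 3

Expand innermost to outermost. Recall ⊕ takes the minimum of its arguments and ⊗ takes their sum. Working out the expression (((2 ⊕ 1) ⊗ (2 ⊗ 8)) ⊕ ((-2 ⊗ 10) ⊕ (-4 ⊗ 7))) gives 3.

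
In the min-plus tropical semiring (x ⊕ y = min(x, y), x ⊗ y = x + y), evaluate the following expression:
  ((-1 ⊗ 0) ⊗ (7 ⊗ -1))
((-1 ⊗ 0) ⊗ (7 ⊗ -1)) = 5

Expand innermost to outermost. Recall ⊕ takes the minimum of its arguments and ⊗ takes their sum. Working out the expression ((-1 ⊗ 0) ⊗ (7 ⊗ -1)) gives 5.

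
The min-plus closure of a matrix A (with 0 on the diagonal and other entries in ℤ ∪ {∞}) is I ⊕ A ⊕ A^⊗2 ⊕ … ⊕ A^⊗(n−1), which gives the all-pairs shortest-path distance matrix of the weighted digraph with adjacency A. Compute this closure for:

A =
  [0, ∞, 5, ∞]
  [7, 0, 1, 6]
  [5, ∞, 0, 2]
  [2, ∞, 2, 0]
Closure =
  [0, ∞, 5, 7]
  [5, 0, 1, 3]
  [4, ∞, 0, 2]
  [2, ∞, 2, 0]

This is the Floyd-Warshall all-pairs shortest-path computation. For each intermediate vertex k = 0, 1, …, 3, update dist[i][j] ← min(dist[i][j], dist[i][k] + dist[k][j]). The final matrix gives, for each (i, j), the minimum total weight of any directed path from i to j (possibly empty when i = j).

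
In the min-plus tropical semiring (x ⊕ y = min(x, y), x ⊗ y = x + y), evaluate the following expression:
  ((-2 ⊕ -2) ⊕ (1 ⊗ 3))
((-2 ⊕ -2) ⊕ (1 ⊗ 3)) = -2

Expand innermost to outermost. Recall ⊕ takes the minimum of its arguments and ⊗ takes their sum. Working out the expression ((-2 ⊕ -2) ⊕ (1 ⊗ 3)) gives -2.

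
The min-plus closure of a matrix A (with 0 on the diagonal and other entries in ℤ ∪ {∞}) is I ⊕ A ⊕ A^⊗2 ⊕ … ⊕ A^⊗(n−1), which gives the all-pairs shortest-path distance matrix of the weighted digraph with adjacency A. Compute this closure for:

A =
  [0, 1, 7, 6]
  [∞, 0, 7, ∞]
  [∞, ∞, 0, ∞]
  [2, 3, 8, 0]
Closure =
  [0, 1, 7, 6]
  [∞, 0, 7, ∞]
  [∞, ∞, 0, ∞]
  [2, 3, 8, 0]

This is the Floyd-Warshall all-pairs shortest-path computation. For each intermediate vertex k = 0, 1, …, 3, update dist[i][j] ← min(dist[i][j], dist[i][k] + dist[k][j]). The final matrix gives, for each (i, j), the minimum total weight of any directed path from i to j (possibly empty when i = j).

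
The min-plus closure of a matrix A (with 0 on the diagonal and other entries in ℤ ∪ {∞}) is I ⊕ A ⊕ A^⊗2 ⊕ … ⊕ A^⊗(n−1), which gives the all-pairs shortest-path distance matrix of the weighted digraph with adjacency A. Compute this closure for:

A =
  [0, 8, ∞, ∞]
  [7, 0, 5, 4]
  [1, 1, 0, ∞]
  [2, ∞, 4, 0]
Closure =
  [0, 8, 13, 12]
  [6, 0, 5, 4]
  [1, 1, 0, 5]
  [2, 5, 4, 0]

This is the Floyd-Warshall all-pairs shortest-path computation. For each intermediate vertex k = 0, 1, …, 3, update dist[i][j] ← min(dist[i][j], dist[i][k] + dist[k][j]). The final matrix gives, for each (i, j), the minimum total weight of any directed path from i to j (possibly empty when i = j).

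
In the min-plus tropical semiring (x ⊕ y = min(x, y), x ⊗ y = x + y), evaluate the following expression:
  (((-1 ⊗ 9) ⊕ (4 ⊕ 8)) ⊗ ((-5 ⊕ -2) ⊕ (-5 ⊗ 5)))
(((-1 ⊗ 9) ⊕ (4 ⊕ 8)) ⊗ ((-5 ⊕ -2) ⊕ (-5 ⊗ 5))) = -1

Expand innermost to outermost. Recall ⊕ takes the minimum of its arguments and ⊗ takes their sum. Working out the expression (((-1 ⊗ 9) ⊕ (4 ⊕ 8)) ⊗ ((-5 ⊕ -2) ⊕ (-5 ⊗ 5))) gives -1.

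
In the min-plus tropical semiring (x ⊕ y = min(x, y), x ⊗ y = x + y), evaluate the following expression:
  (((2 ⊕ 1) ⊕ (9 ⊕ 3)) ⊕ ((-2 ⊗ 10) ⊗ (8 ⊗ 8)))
(((2 ⊕ 1) ⊕ (9 ⊕ 3)) ⊕ ((-2 ⊗ 10) ⊗ (8 ⊗ 8))) = 1

Expand innermost to outermost. Recall ⊕ takes the minimum of its arguments and ⊗ takes their sum. Working out the expression (((2 ⊕ 1) ⊕ (9 ⊕ 3)) ⊕ ((-2 ⊗ 10) ⊗ (8 ⊗ 8))) gives 1.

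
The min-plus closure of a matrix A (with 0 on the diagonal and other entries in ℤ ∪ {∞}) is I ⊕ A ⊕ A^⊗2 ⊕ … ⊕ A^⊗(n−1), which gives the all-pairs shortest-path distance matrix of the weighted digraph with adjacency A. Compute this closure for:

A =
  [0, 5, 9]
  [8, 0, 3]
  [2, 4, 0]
Closure =
  [0, 5, 8]
  [5, 0, 3]
  [2, 4, 0]

This is the Floyd-Warshall all-pairs shortest-path computation. For each intermediate vertex k = 0, 1, …, 2, update dist[i][j] ← min(dist[i][j], dist[i][k] + dist[k][j]). The final matrix gives, for each (i, j), the minimum total weight of any directed path from i to j (possibly empty when i = j).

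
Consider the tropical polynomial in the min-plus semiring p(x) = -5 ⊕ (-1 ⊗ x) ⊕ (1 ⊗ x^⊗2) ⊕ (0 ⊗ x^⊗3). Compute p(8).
p(8) = -5

A tropical monomial a ⊗ x^⊗i evaluates to a + i · x. Evaluating each term at x = 8:
  Term 0 contributes -5 + 0 · 8 = -5
  Term 1 contributes -1 + 1 · 8 = 7
  Term 2 contributes 1 + 2 · 8 = 17
  Term 3 contributes 0 + 3 · 8 = 24
p(8) = ⊕ of these = min[-5, 7, 17, 24] = -5.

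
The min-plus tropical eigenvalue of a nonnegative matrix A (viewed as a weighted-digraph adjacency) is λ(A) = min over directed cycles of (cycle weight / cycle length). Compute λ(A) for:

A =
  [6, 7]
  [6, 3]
λ(A) = 3

Enumerate directed cycles and compute their means (weight / length). Sample:
  cycle 0 → 0: weight = 6, length = 1, mean = 6/1 ≈ 6.000
  cycle 1 → 1: weight = 3, length = 1, mean = 3/1 ≈ 3.000
  cycle 0 → 1 → 0: weight = 13, length = 2, mean = 13/2 ≈ 6.500
  cycle 1 → 0 → 1: weight = 13, length = 2, mean = 13/2 ≈ 6.500
Minimum mean = 3.000, attained e.g. along the cycle 1 → 1 with weight 3 and length 1. So λ(A) = 3/1 = 3.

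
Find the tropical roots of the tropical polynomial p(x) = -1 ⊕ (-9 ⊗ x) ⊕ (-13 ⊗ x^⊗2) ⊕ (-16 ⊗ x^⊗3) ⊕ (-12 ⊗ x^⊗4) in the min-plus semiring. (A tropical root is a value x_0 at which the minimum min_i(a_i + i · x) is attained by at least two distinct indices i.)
Roots: {-4, 3, 4, 8}

Each tropical root is a break point of the lower envelope of the lines y = a_i + i · x (there are 5 lines, with slopes 0, 1, ..., 4). Only the lines that attain the minimum somewhere contribute to roots; other lines are dominated. Here the surviving (envelope) indices are i = 4, i = 3, i = 2, i = 1, i = 0.
Intersections between consecutive envelope lines give the roots: for adjacent envelope indices i < j the intersection is x = (a_i − a_j) / (j − i). Reading off the sorted break points: {-4, 3, 4, 8}.
Verification: at each break x_0, at least two indices attain the minimum of min_i(a_i + i · x_0).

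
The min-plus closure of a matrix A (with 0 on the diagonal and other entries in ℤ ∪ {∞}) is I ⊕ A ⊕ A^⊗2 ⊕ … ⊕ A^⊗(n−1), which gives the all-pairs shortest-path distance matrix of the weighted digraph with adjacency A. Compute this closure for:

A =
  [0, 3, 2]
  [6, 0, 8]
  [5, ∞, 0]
Closure =
  [0, 3, 2]
  [6, 0, 8]
  [5, 8, 0]

This is the Floyd-Warshall all-pairs shortest-path computation. For each intermediate vertex k = 0, 1, …, 2, update dist[i][j] ← min(dist[i][j], dist[i][k] + dist[k][j]). The final matrix gives, for each (i, j), the minimum total weight of any directed path from i to j (possibly empty when i = j).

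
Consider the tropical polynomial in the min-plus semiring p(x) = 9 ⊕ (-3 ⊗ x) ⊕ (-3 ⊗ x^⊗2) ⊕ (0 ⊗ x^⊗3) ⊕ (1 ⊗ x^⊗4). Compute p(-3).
p(-3) = -11

A tropical monomial a ⊗ x^⊗i evaluates to a + i · x. Evaluating each term at x = -3:
  Term 0 contributes 9 + 0 · -3 = 9
  Term 1 contributes -3 + 1 · -3 = -6
  Term 2 contributes -3 + 2 · -3 = -9
  Term 3 contributes 0 + 3 · -3 = -9
  Term 4 contributes 1 + 4 · -3 = -11
p(-3) = ⊕ of these = min[9, -6, -9, -9, -11] = -11.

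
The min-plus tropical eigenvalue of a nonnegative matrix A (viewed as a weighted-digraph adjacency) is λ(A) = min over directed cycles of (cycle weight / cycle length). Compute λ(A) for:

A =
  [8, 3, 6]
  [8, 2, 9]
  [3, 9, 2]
λ(A) = 2

Enumerate directed cycles and compute their means (weight / length). Sample:
  cycle 0 → 0: weight = 8, length = 1, mean = 8/1 ≈ 8.000
  cycle 1 → 1: weight = 2, length = 1, mean = 2/1 ≈ 2.000
  cycle 2 → 2: weight = 2, length = 1, mean = 2/1 ≈ 2.000
  cycle 0 → 1 → 0: weight = 11, length = 2, mean = 11/2 ≈ 5.500
  cycle 0 → 2 → 0: weight = 9, length = 2, mean = 9/2 ≈ 4.500
  cycle 1 → 0 → 1: weight = 11, length = 2, mean = 11/2 ≈ 5.500
Minimum mean = 2.000, attained e.g. along the cycle 1 → 1 with weight 2 and length 1. So λ(A) = 2/1 = 2.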